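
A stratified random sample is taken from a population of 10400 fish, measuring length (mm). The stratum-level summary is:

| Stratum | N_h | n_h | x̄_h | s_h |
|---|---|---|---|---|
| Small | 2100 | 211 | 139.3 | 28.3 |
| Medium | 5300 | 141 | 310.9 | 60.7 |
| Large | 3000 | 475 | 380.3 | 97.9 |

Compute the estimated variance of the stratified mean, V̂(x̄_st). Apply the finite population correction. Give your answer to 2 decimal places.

V̂(x̄_st) ≈ 8.16

V̂(x̄_st) = Σ W_h² (1 − n_h/N_h) s_h²/n_h, with W_h = N_h/N and N = 10400:
  stratum Small: (2100/10400)²·(1 − 211/2100)·28.3²/211 = 0.139211
  stratum Medium: (5300/10400)²·(1 − 141/5300)·60.7²/141 = 6.60592
  stratum Large: (3000/10400)²·(1 − 475/3000)·97.9²/475 = 1.41315
V̂(x̄_st) = 8.15827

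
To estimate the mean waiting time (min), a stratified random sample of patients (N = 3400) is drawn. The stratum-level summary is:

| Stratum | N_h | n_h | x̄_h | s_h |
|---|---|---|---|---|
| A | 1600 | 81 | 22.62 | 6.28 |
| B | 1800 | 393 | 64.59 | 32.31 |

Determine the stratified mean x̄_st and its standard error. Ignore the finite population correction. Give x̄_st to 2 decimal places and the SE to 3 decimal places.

x̄_st ≈ 44.84, SE ≈ 0.923

x̄_st = Σ W_h x̄_h = (1600·22.62 + 1800·64.59)/3400 = 44.83941
V̂(x̄_st) = Σ W_h² s_h²/n_h, with W_h = N_h/N and N = 3400:
  stratum A: (1600/3400)²·6.28²/81 = 0.107824
  stratum B: (1800/3400)²·32.31²/393 = 0.744507
V̂(x̄_st) = 0.852331
SE(x̄_st) = √0.852331 = 0.923218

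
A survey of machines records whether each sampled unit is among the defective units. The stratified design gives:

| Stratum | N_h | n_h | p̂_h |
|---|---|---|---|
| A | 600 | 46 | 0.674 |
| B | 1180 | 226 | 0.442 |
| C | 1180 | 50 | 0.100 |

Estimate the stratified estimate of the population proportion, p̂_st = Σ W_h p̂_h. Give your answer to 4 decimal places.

p̂_st ≈ 0.3527

N = 2960; stratum weights W_h = N_h/N.
p̂_st = Σ W_h p̂_h = (600·0.674 + 1180·0.442 + 1180·0.100)/2960 = 0.35269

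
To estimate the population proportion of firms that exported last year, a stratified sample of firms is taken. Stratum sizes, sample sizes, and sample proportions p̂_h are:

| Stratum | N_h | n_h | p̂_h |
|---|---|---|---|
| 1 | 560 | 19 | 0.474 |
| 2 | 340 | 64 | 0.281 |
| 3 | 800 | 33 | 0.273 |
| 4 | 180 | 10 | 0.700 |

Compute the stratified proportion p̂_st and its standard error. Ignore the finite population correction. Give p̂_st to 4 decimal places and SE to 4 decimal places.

p̂_st ≈ 0.3752, SE ≈ 0.0517

N = 1880; stratum weights W_h = N_h/N.
p̂_st = Σ W_h p̂_h = (560·0.474 + 340·0.281 + 800·0.273 + 180·0.700)/1880 = 0.37520
V̂(p̂_st) = Σ W_h² p̂_h(1−p̂_h)/(n_h−1):
  stratum 1: (560/1880)²·0.474·0.526/18 = 0.001229
  stratum 2: (340/1880)²·0.281·0.719/63 = 0.000104891
  stratum 3: (800/1880)²·0.273·0.727/32 = 0.00112308
  stratum 4: (180/1880)²·0.700·0.300/9 = 0.000213898
V̂(p̂_st) = 0.00267087; SE = √V̂ = 0.0516805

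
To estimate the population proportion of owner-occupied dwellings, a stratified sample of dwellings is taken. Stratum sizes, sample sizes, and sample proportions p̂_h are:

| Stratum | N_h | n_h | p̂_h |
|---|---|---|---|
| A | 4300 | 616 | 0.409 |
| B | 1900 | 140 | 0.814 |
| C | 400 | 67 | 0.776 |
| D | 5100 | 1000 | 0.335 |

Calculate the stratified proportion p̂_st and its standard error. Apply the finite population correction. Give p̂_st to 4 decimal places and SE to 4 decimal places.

p̂_st ≈ 0.4551, SE ≈ 0.0104

N = 11700; stratum weights W_h = N_h/N.
p̂_st = Σ W_h p̂_h = (4300·0.409 + 1900·0.814 + 400·0.776 + 5100·0.335)/11700 = 0.45506
V̂(p̂_st) = Σ W_h² (1 − n_h/N_h) p̂_h(1−p̂_h)/(n_h−1):
  stratum A: (4300/11700)²·(1 − 616/4300)·0.409·0.591/615 = 4.54833e-05
  stratum B: (1900/11700)²·(1 − 140/1900)·0.814·0.186/139 = 2.66083e-05
  stratum C: (400/11700)²·(1 − 67/400)·0.776·0.224/66 = 2.5627e-06
  stratum D: (5100/11700)²·(1 − 1000/5100)·0.335·0.665/999 = 3.4063e-05
V̂(p̂_st) = 0.000108717; SE = √V̂ = 0.0104268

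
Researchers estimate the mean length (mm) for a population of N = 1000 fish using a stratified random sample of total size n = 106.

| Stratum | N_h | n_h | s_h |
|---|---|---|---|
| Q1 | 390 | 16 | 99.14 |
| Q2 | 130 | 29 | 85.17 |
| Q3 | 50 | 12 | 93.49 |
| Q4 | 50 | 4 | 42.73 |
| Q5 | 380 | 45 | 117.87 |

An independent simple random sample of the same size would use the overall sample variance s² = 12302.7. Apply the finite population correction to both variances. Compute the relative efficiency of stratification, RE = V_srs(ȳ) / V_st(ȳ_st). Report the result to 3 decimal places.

RE ≈ 0.771

V̂(ȳ_st) = Σ W_h² (1 − n_h/N_h) s_h²/n_h, with W_h = N_h/N and N = 1000:
  stratum Q1: (390/1000)²·(1 − 16/390)·99.14²/16 = 89.6012
  stratum Q2: (130/1000)²·(1 − 29/130)·85.17²/29 = 3.28428
  stratum Q3: (50/1000)²·(1 − 12/50)·93.49²/12 = 1.38389
  stratum Q4: (50/1000)²·(1 − 4/50)·42.73²/4 = 1.04987
  stratum Q5: (380/1000)²·(1 − 45/380)·117.87²/45 = 39.3027
V_st = 134.622
V_srs = (1 − 106/1000)·12302.7/106 = 103.761
Relative efficiency = V_srs / V_st = 103.761/134.622 = 0.7708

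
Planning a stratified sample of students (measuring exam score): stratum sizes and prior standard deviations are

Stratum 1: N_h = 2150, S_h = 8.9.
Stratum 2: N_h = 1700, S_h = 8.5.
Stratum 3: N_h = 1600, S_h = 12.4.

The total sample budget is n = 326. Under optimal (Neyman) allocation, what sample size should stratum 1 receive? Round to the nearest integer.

Neyman allocation: n_h = n · N_h S_h / Σ N_i S_i, with n = 326.
  stratum 1: N_h·S_h = 2150·8.9 = 19135.00
  stratum 2: N_h·S_h = 1700·8.5 = 14450.00
  stratum 3: N_h·S_h = 1600·12.4 = 19840.00
Σ N_h S_h = 53425.00
n for stratum 1 = 326·19135.00/53425.00 = 116.762 → 117

117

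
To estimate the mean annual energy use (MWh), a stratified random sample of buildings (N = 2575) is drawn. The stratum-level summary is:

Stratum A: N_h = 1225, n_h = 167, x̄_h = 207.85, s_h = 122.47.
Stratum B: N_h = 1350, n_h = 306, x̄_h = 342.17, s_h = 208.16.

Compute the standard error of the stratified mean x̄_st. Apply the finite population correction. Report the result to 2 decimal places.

V̂(x̄_st) = Σ W_h² (1 − n_h/N_h) s_h²/n_h, with W_h = N_h/N and N = 2575:
  stratum A: (1225/2575)²·(1 − 167/1225)·122.47²/167 = 17.5554
  stratum B: (1350/2575)²·(1 − 306/1350)·208.16²/306 = 30.0991
V̂(x̄_st) = 47.6544
SE(x̄_st) = √47.6544 = 6.90322

SE(x̄_st) ≈ 6.90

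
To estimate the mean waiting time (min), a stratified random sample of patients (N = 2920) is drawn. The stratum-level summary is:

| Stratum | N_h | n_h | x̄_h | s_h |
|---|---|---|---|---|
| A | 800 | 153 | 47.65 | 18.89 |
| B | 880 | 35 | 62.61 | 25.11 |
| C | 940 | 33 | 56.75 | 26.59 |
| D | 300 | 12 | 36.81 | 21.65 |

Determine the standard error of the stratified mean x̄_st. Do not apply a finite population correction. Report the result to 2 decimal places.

SE(x̄_st) ≈ 2.11

V̂(x̄_st) = Σ W_h² s_h²/n_h, with W_h = N_h/N and N = 2920:
  stratum A: (800/2920)²·18.89²/153 = 0.17506
  stratum B: (880/2920)²·25.11²/35 = 1.63616
  stratum C: (940/2920)²·26.59²/33 = 2.22031
  stratum D: (300/2920)²·21.65²/12 = 0.412298
V̂(x̄_st) = 4.44382
SE(x̄_st) = √4.44382 = 2.10804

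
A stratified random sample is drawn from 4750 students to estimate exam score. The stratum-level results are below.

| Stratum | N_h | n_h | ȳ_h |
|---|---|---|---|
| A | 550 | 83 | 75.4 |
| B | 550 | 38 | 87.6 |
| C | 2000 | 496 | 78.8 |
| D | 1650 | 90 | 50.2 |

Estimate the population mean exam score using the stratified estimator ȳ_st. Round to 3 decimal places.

ȳ_st ≈ 69.491

N = Σ N_h = 4750. Stratum weights W_h = N_h/N.
ȳ_st = (550·75.4 + 550·87.6 + 2000·78.8 + 1650·50.2) / 4750 = 69.49053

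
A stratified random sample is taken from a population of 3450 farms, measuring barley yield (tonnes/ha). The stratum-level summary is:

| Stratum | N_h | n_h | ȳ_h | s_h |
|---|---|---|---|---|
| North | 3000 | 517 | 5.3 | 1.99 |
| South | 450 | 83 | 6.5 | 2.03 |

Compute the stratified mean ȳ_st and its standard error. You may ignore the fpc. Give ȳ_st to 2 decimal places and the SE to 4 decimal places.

ȳ_st ≈ 5.46, SE ≈ 0.0815

ȳ_st = Σ W_h ȳ_h = (3000·5.3 + 450·6.5)/3450 = 5.45652
V̂(ȳ_st) = Σ W_h² s_h²/n_h, with W_h = N_h/N and N = 3450:
  stratum North: (3000/3450)²·1.99²/517 = 0.00579188
  stratum South: (450/3450)²·2.03²/83 = 0.000844697
V̂(ȳ_st) = 0.00663658
SE(ȳ_st) = √0.00663658 = 0.0814652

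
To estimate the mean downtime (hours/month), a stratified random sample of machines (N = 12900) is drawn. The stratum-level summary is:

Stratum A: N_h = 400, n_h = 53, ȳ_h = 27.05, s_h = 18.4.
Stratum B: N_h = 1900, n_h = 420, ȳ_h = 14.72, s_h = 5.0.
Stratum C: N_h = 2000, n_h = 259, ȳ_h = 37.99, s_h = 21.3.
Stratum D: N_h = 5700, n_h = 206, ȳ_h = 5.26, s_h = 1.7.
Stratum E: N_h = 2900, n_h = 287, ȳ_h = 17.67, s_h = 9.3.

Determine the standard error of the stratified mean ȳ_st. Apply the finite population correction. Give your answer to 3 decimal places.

V̂(ȳ_st) = Σ W_h² (1 − n_h/N_h) s_h²/n_h, with W_h = N_h/N and N = 12900:
  stratum A: (400/12900)²·(1 − 53/400)·18.4²/53 = 0.00532807
  stratum B: (1900/12900)²·(1 − 420/1900)·5.0²/420 = 0.00100583
  stratum C: (2000/12900)²·(1 − 259/2000)·21.3²/259 = 0.0366529
  stratum D: (5700/12900)²·(1 − 206/5700)·1.7²/206 = 0.00264007
  stratum E: (2900/12900)²·(1 − 287/2900)·9.3²/287 = 0.0137228
V̂(ȳ_st) = 0.0593497
SE(ȳ_st) = √0.0593497 = 0.243618

SE(ȳ_st) ≈ 0.244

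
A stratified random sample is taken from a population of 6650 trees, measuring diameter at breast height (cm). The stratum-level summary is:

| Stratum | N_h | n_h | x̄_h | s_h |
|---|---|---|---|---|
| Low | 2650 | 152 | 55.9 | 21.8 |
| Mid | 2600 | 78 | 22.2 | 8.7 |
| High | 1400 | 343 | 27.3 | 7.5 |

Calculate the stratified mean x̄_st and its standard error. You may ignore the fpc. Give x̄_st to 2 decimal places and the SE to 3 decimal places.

x̄_st = Σ W_h x̄_h = (2650·55.9 + 2600·22.2 + 1400·27.3)/6650 = 36.70301
V̂(x̄_st) = Σ W_h² s_h²/n_h, with W_h = N_h/N and N = 6650:
  stratum Low: (2650/6650)²·21.8²/152 = 0.496498
  stratum Mid: (2600/6650)²·8.7²/78 = 0.148336
  stratum High: (1400/6650)²·7.5²/343 = 0.00726844
V̂(x̄_st) = 0.652103
SE(x̄_st) = √0.652103 = 0.807529

x̄_st ≈ 36.70, SE ≈ 0.808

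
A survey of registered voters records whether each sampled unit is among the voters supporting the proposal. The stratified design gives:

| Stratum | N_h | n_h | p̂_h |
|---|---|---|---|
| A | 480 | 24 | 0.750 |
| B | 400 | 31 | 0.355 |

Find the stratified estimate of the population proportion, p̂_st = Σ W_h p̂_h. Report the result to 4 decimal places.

N = 880; stratum weights W_h = N_h/N.
p̂_st = Σ W_h p̂_h = (480·0.750 + 400·0.355)/880 = 0.57045

p̂_st ≈ 0.5705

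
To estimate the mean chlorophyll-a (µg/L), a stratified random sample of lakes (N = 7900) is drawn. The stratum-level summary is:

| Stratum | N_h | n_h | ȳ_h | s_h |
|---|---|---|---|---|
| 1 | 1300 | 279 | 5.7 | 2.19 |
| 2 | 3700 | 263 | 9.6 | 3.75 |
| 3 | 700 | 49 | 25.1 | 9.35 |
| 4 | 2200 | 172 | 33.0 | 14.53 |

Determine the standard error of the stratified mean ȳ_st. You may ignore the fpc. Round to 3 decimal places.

SE(ȳ_st) ≈ 0.348

V̂(ȳ_st) = Σ W_h² s_h²/n_h, with W_h = N_h/N and N = 7900:
  stratum 1: (1300/7900)²·2.19²/279 = 0.000465497
  stratum 2: (3700/7900)²·3.75²/263 = 0.0117289
  stratum 3: (700/7900)²·9.35²/49 = 0.0140078
  stratum 4: (2200/7900)²·14.53²/172 = 0.0951906
V̂(ȳ_st) = 0.121393
SE(ȳ_st) = √0.121393 = 0.348415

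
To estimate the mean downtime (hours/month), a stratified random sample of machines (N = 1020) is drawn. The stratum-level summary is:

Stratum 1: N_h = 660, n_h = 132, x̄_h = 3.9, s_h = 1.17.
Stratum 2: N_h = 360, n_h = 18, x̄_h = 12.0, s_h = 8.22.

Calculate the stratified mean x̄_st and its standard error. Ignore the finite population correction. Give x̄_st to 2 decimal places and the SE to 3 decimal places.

x̄_st ≈ 6.76, SE ≈ 0.687

x̄_st = Σ W_h x̄_h = (660·3.9 + 360·12.0)/1020 = 6.75882
V̂(x̄_st) = Σ W_h² s_h²/n_h, with W_h = N_h/N and N = 1020:
  stratum 1: (660/1020)²·1.17²/132 = 0.00434196
  stratum 2: (360/1020)²·8.22²/18 = 0.467601
V̂(x̄_st) = 0.471943
SE(x̄_st) = √0.471943 = 0.686981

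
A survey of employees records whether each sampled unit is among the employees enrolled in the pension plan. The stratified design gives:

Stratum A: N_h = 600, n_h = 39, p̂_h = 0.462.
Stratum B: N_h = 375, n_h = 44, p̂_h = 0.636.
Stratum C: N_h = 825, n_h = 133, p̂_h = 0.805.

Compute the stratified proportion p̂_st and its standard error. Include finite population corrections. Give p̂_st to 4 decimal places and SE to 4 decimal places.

N = 1800; stratum weights W_h = N_h/N.
p̂_st = Σ W_h p̂_h = (600·0.462 + 375·0.636 + 825·0.805)/1800 = 0.65546
V̂(p̂_st) = Σ W_h² (1 − n_h/N_h) p̂_h(1−p̂_h)/(n_h−1):
  stratum A: (600/1800)²·(1 − 39/600)·0.462·0.538/38 = 0.000679532
  stratum B: (375/1800)²·(1 − 44/375)·0.636·0.364/43 = 0.000206255
  stratum C: (825/1800)²·(1 − 133/825)·0.805·0.195/132 = 0.000209542
V̂(p̂_st) = 0.00109533; SE = √V̂ = 0.0330958

p̂_st ≈ 0.6555, SE ≈ 0.0331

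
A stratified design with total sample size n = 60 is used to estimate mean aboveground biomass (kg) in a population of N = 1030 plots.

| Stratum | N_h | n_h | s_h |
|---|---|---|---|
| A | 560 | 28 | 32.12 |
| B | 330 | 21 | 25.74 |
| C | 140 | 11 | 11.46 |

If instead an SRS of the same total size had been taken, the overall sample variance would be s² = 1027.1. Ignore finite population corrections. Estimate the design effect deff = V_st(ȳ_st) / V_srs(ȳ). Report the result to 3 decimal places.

V̂(ȳ_st) = Σ W_h² s_h²/n_h, with W_h = N_h/N and N = 1030:
  stratum A: (560/1030)²·32.12²/28 = 10.8917
  stratum B: (330/1030)²·25.74²/21 = 3.23855
  stratum C: (140/1030)²·11.46²/11 = 0.220576
V_st = 14.3508
V_srs = s²/n = 1027.1/60 = 17.1183
deff = V_st / V_srs = 14.3508/17.1183 = 0.8383

deff ≈ 0.838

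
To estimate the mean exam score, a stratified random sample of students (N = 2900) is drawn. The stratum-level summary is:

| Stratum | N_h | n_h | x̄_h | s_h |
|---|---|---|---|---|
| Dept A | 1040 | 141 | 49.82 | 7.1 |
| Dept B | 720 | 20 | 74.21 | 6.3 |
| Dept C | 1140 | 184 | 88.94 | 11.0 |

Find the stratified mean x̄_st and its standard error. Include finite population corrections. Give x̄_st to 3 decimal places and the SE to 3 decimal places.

x̄_st = Σ W_h x̄_h = (1040·49.82 + 720·74.21 + 1140·88.94)/2900 = 71.25366
V̂(x̄_st) = Σ W_h² (1 − n_h/N_h) s_h²/n_h, with W_h = N_h/N and N = 2900:
  stratum Dept A: (1040/2900)²·(1 − 141/1040)·7.1²/141 = 0.0397461
  stratum Dept B: (720/2900)²·(1 − 20/720)·6.3²/20 = 0.118928
  stratum Dept C: (1140/2900)²·(1 − 184/1140)·11.0²/184 = 0.0852186
V̂(x̄_st) = 0.243893
SE(x̄_st) = √0.243893 = 0.493855

x̄_st ≈ 71.254, SE ≈ 0.494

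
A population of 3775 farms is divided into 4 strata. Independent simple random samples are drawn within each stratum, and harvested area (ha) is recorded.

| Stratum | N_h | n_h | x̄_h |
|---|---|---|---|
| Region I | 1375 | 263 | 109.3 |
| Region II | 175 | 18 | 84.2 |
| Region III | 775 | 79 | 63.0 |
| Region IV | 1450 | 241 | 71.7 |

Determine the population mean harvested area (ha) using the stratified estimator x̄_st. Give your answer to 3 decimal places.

N = Σ N_h = 3775. Stratum weights W_h = N_h/N.
x̄_st = (1375·109.3 + 175·84.2 + 775·63.0 + 1450·71.7) / 3775 = 84.18874

x̄_st ≈ 84.189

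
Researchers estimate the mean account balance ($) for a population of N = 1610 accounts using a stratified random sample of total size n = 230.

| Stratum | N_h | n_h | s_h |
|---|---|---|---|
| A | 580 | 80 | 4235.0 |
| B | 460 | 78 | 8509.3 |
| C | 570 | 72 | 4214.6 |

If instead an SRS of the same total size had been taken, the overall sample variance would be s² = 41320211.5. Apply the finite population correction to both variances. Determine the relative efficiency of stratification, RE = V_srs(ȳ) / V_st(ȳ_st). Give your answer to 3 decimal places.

RE ≈ 1.339

V̂(ȳ_st) = Σ W_h² (1 − n_h/N_h) s_h²/n_h, with W_h = N_h/N and N = 1610:
  stratum A: (580/1610)²·(1 − 80/580)·4235.0²/80 = 25082.1
  stratum B: (460/1610)²·(1 − 78/460)·8509.3²/78 = 62930.7
  stratum C: (570/1610)²·(1 − 72/570)·4214.6²/72 = 27016.7
V_st = 115029
V_srs = (1 − 230/1610)·41320211.5/230 = 153988
Relative efficiency = V_srs / V_st = 153988/115029 = 1.3387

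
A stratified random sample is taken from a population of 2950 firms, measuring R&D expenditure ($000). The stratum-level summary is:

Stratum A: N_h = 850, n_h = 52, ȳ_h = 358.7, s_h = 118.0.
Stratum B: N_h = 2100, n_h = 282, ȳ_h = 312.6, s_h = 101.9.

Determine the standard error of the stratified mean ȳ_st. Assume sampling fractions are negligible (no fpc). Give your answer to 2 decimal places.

SE(ȳ_st) ≈ 6.39

V̂(ȳ_st) = Σ W_h² s_h²/n_h, with W_h = N_h/N and N = 2950:
  stratum A: (850/2950)²·118.0²/52 = 22.2308
  stratum B: (2100/2950)²·101.9²/282 = 18.6592
V̂(ȳ_st) = 40.89
SE(ȳ_st) = √40.89 = 6.39453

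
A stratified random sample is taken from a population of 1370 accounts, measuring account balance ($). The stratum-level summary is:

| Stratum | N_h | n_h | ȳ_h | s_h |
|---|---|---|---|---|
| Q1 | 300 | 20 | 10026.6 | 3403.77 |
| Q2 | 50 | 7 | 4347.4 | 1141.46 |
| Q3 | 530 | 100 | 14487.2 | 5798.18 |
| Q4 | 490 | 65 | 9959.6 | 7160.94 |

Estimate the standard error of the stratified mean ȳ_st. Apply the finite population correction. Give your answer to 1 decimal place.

SE(ȳ_st) ≈ 393.1

V̂(ȳ_st) = Σ W_h² (1 − n_h/N_h) s_h²/n_h, with W_h = N_h/N and N = 1370:
  stratum Q1: (300/1370)²·(1 − 20/300)·3403.77²/20 = 25925.6
  stratum Q2: (50/1370)²·(1 − 7/50)·1141.46²/7 = 213.216
  stratum Q3: (530/1370)²·(1 − 100/530)·5798.18²/100 = 40821.3
  stratum Q4: (490/1370)²·(1 − 65/490)·7160.94²/65 = 87532.8
V̂(ȳ_st) = 154493
SE(ȳ_st) = √154493 = 393.056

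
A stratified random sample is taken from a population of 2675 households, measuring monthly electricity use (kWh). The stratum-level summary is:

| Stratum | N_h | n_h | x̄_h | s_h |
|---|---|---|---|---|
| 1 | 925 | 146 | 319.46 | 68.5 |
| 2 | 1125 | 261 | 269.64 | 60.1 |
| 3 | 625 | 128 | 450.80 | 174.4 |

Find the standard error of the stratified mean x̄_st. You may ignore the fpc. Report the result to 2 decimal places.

SE(x̄_st) ≈ 4.39

V̂(x̄_st) = Σ W_h² s_h²/n_h, with W_h = N_h/N and N = 2675:
  stratum 1: (925/2675)²·68.5²/146 = 3.84295
  stratum 2: (1125/2675)²·60.1²/261 = 2.44774
  stratum 3: (625/2675)²·174.4²/128 = 12.9717
V̂(x̄_st) = 19.2623
SE(x̄_st) = √19.2623 = 4.38889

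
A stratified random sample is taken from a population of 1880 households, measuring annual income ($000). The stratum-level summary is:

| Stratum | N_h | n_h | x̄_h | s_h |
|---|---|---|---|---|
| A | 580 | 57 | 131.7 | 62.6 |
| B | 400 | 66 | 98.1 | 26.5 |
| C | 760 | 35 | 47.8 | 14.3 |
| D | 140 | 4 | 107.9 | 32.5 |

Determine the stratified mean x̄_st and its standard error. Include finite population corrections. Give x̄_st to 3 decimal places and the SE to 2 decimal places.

x̄_st = Σ W_h x̄_h = (580·131.7 + 400·98.1 + 760·47.8 + 140·107.9)/1880 = 88.86170
V̂(x̄_st) = Σ W_h² (1 − n_h/N_h) s_h²/n_h, with W_h = N_h/N and N = 1880:
  stratum A: (580/1880)²·(1 − 57/580)·62.6²/57 = 5.90049
  stratum B: (400/1880)²·(1 − 66/400)·26.5²/66 = 0.402197
  stratum C: (760/1880)²·(1 − 35/760)·14.3²/35 = 0.910835
  stratum D: (140/1880)²·(1 − 4/140)·32.5²/4 = 1.42252
V̂(x̄_st) = 8.63604
SE(x̄_st) = √8.63604 = 2.93871

x̄_st ≈ 88.862, SE ≈ 2.94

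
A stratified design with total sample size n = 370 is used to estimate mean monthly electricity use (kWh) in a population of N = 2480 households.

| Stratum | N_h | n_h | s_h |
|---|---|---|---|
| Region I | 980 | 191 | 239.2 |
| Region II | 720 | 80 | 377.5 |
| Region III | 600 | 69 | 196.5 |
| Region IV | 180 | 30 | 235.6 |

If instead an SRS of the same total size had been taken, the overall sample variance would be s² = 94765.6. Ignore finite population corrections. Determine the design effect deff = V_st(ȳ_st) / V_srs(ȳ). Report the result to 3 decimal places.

deff ≈ 0.935

V̂(ȳ_st) = Σ W_h² s_h²/n_h, with W_h = N_h/N and N = 2480:
  stratum Region I: (980/2480)²·239.2²/191 = 46.7776
  stratum Region II: (720/2480)²·377.5²/80 = 150.143
  stratum Region III: (600/2480)²·196.5²/69 = 32.7548
  stratum Region IV: (180/2480)²·235.6²/30 = 9.747
V_st = 239.423
V_srs = s²/n = 94765.6/370 = 256.123
deff = V_st / V_srs = 239.423/256.123 = 0.9348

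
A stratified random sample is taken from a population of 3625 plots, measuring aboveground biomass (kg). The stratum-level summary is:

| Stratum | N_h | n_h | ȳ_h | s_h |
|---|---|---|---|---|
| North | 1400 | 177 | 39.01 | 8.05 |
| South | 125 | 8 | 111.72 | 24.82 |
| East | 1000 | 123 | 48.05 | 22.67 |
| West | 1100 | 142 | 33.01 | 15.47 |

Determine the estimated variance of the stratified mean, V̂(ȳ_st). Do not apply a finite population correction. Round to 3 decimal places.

V̂(ȳ_st) ≈ 0.619

V̂(ȳ_st) = Σ W_h² s_h²/n_h, with W_h = N_h/N and N = 3625:
  stratum North: (1400/3625)²·8.05²/177 = 0.0546083
  stratum South: (125/3625)²·24.82²/8 = 0.0915625
  stratum East: (1000/3625)²·22.67²/123 = 0.317967
  stratum West: (1100/3625)²·15.47²/142 = 0.155189
V̂(ȳ_st) = 0.619327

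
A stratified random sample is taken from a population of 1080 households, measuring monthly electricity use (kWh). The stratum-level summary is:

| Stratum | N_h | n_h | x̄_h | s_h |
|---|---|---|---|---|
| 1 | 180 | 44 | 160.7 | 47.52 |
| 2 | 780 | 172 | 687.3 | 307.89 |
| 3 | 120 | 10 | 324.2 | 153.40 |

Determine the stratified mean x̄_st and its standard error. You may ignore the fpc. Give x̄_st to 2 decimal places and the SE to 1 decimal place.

x̄_st = Σ W_h x̄_h = (180·160.7 + 780·687.3 + 120·324.2)/1080 = 559.18889
V̂(x̄_st) = Σ W_h² s_h²/n_h, with W_h = N_h/N and N = 1080:
  stratum 1: (180/1080)²·47.52²/44 = 1.4256
  stratum 2: (780/1080)²·307.89²/172 = 287.478
  stratum 3: (120/1080)²·153.40²/10 = 29.0513
V̂(x̄_st) = 317.955
SE(x̄_st) = √317.955 = 17.8313

x̄_st ≈ 559.19, SE ≈ 17.8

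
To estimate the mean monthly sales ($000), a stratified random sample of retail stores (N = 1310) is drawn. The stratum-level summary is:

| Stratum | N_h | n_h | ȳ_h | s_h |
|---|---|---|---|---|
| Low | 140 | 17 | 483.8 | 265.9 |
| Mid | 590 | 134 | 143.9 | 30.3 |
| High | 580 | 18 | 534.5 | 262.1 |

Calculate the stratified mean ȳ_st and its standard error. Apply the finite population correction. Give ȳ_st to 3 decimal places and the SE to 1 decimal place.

ȳ_st = Σ W_h ȳ_h = (140·483.8 + 590·143.9 + 580·534.5)/1310 = 353.16260
V̂(ȳ_st) = Σ W_h² (1 − n_h/N_h) s_h²/n_h, with W_h = N_h/N and N = 1310:
  stratum Low: (140/1310)²·(1 − 17/140)·265.9²/17 = 41.7329
  stratum Mid: (590/1310)²·(1 − 134/590)·30.3²/134 = 1.07412
  stratum High: (580/1310)²·(1 − 18/580)·262.1²/18 = 724.909
V̂(ȳ_st) = 767.716
SE(ȳ_st) = √767.716 = 27.7077

ȳ_st ≈ 353.163, SE ≈ 27.7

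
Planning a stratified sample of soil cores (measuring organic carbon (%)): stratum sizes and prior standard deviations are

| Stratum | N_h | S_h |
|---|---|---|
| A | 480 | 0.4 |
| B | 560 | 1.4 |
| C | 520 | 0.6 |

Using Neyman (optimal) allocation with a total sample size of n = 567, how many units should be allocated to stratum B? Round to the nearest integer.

Neyman allocation: n_h = n · N_h S_h / Σ N_i S_i, with n = 567.
  stratum A: N_h·S_h = 480·0.4 = 192.00
  stratum B: N_h·S_h = 560·1.4 = 784.00
  stratum C: N_h·S_h = 520·0.6 = 312.00
Σ N_h S_h = 1288.00
n for stratum B = 567·784.00/1288.00 = 345.130 → 345

345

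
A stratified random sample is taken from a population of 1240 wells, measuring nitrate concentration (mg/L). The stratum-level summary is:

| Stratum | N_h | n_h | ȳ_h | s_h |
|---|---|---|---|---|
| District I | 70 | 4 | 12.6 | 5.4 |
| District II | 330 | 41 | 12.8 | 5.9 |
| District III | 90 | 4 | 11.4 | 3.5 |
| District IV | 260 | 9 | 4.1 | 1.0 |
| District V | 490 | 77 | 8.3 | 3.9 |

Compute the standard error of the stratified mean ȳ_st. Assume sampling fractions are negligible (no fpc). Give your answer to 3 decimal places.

SE(ȳ_st) ≈ 0.368

V̂(ȳ_st) = Σ W_h² s_h²/n_h, with W_h = N_h/N and N = 1240:
  stratum District I: (70/1240)²·5.4²/4 = 0.0232317
  stratum District II: (330/1240)²·5.9²/41 = 0.0601319
  stratum District III: (90/1240)²·3.5²/4 = 0.0161331
  stratum District IV: (260/1240)²·1.0²/9 = 0.00488496
  stratum District V: (490/1240)²·3.9²/77 = 0.0308452
V̂(ȳ_st) = 0.135227
SE(ȳ_st) = √0.135227 = 0.367732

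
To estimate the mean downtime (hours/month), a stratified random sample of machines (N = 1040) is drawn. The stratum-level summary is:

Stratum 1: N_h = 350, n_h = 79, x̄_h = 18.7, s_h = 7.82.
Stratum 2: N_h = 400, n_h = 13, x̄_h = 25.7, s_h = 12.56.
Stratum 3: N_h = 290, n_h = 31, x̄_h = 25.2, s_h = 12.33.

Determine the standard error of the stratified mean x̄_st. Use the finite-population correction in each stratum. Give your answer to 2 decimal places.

V̂(x̄_st) = Σ W_h² (1 − n_h/N_h) s_h²/n_h, with W_h = N_h/N and N = 1040:
  stratum 1: (350/1040)²·(1 − 79/350)·7.82²/79 = 0.0678824
  stratum 2: (400/1040)²·(1 − 13/400)·12.56²/13 = 1.73676
  stratum 3: (290/1040)²·(1 − 31/290)·12.33²/31 = 0.340561
V̂(x̄_st) = 2.14521
SE(x̄_st) = √2.14521 = 1.46465

SE(x̄_st) ≈ 1.46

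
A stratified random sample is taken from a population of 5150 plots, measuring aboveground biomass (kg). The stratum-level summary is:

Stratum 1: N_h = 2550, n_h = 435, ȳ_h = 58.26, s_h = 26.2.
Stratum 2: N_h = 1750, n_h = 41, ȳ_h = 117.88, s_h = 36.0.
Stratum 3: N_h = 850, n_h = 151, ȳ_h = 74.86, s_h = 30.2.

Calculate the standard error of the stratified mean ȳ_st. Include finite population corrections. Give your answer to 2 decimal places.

V̂(ȳ_st) = Σ W_h² (1 − n_h/N_h) s_h²/n_h, with W_h = N_h/N and N = 5150:
  stratum 1: (2550/5150)²·(1 − 435/2550)·26.2²/435 = 0.320885
  stratum 2: (1750/5150)²·(1 − 41/1750)·36.0²/41 = 3.5644
  stratum 3: (850/5150)²·(1 − 151/850)·30.2²/151 = 0.135306
V̂(ȳ_st) = 4.02059
SE(ȳ_st) = √4.02059 = 2.00514

SE(ȳ_st) ≈ 2.01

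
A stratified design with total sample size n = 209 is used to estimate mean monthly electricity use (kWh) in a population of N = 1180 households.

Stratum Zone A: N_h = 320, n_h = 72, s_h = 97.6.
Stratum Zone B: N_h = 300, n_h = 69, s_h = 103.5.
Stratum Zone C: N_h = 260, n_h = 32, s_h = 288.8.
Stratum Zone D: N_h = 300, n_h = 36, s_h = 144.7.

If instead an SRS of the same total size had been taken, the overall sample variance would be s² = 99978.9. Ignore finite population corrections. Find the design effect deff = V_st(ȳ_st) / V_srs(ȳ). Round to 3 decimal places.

deff ≈ 0.384

V̂(ȳ_st) = Σ W_h² s_h²/n_h, with W_h = N_h/N and N = 1180:
  stratum Zone A: (320/1180)²·97.6²/72 = 9.72978
  stratum Zone B: (300/1180)²·103.5²/69 = 10.0348
  stratum Zone C: (260/1180)²·288.8²/32 = 126.54
  stratum Zone D: (300/1180)²·144.7²/36 = 37.5935
V_st = 183.898
V_srs = s²/n = 99978.9/209 = 478.368
deff = V_st / V_srs = 183.898/478.368 = 0.3844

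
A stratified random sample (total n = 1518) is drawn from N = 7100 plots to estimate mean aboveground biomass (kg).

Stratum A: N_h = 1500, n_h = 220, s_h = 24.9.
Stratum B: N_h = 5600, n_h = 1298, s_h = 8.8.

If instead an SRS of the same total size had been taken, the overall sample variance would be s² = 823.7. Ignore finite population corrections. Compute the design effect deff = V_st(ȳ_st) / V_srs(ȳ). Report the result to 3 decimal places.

deff ≈ 0.300

V̂(ȳ_st) = Σ W_h² s_h²/n_h, with W_h = N_h/N and N = 7100:
  stratum A: (1500/7100)²·24.9²/220 = 0.125789
  stratum B: (5600/7100)²·8.8²/1298 = 0.037115
V_st = 0.162904
V_srs = s²/n = 823.7/1518 = 0.542622
deff = V_st / V_srs = 0.162904/0.542622 = 0.3002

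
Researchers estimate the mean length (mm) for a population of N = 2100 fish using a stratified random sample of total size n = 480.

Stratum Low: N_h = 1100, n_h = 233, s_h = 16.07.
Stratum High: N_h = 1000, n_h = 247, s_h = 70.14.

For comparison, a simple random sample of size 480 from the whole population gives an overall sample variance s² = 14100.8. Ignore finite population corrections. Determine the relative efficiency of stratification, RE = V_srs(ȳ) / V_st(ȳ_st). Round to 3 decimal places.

RE ≈ 6.094

V̂(ȳ_st) = Σ W_h² s_h²/n_h, with W_h = N_h/N and N = 2100:
  stratum Low: (1100/2100)²·16.07²/233 = 0.304104
  stratum High: (1000/2100)²·70.14²/247 = 4.51644
V_st = 4.82054
V_srs = s²/n = 14100.8/480 = 29.3767
Relative efficiency = V_srs / V_st = 29.3767/4.82054 = 6.0941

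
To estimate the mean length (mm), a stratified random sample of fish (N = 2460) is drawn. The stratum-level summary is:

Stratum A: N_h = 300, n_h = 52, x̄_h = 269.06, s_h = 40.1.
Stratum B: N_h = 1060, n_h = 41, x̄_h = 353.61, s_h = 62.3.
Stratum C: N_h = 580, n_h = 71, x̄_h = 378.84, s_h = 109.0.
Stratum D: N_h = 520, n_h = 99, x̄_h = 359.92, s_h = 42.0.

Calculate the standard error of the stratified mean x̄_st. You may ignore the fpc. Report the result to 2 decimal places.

SE(x̄_st) ≈ 5.30

V̂(x̄_st) = Σ W_h² s_h²/n_h, with W_h = N_h/N and N = 2460:
  stratum A: (300/2460)²·40.1²/52 = 0.459894
  stratum B: (1060/2460)²·62.3²/41 = 17.5766
  stratum C: (580/2460)²·109.0²/71 = 9.30209
  stratum D: (520/2460)²·42.0²/99 = 0.796159
V̂(x̄_st) = 28.1347
SE(x̄_st) = √28.1347 = 5.30421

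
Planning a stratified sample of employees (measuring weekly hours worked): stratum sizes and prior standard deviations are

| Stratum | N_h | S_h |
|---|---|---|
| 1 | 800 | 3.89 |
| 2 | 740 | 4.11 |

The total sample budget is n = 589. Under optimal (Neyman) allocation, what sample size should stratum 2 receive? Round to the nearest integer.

Neyman allocation: n_h = n · N_h S_h / Σ N_i S_i, with n = 589.
  stratum 1: N_h·S_h = 800·3.89 = 3112.00
  stratum 2: N_h·S_h = 740·4.11 = 3041.40
Σ N_h S_h = 6153.40
n for stratum 2 = 589·3041.40/6153.40 = 291.121 → 291

291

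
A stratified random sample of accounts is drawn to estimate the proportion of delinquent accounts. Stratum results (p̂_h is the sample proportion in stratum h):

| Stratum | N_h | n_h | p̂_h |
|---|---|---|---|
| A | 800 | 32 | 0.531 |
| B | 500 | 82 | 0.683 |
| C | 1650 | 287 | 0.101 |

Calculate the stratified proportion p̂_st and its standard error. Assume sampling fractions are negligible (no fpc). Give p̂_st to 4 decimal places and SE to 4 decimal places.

N = 2950; stratum weights W_h = N_h/N.
p̂_st = Σ W_h p̂_h = (800·0.531 + 500·0.683 + 1650·0.101)/2950 = 0.31625
V̂(p̂_st) = Σ W_h² p̂_h(1−p̂_h)/(n_h−1):
  stratum A: (800/2950)²·0.531·0.469/31 = 0.000590802
  stratum B: (500/2950)²·0.683·0.317/81 = 7.67876e-05
  stratum C: (1650/2950)²·0.101·0.899/286 = 9.93205e-05
V̂(p̂_st) = 0.00076691; SE = √V̂ = 0.0276931

p̂_st ≈ 0.3163, SE ≈ 0.0277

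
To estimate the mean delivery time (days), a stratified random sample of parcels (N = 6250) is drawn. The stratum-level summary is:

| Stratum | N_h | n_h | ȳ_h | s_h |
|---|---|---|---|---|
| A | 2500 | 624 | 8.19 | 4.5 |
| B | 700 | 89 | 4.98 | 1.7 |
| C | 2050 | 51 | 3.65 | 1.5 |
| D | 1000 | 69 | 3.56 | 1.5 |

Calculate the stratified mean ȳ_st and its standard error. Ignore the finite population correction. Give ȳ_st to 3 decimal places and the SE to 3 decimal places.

ȳ_st = Σ W_h ȳ_h = (2500·8.19 + 700·4.98 + 2050·3.65 + 1000·3.56)/6250 = 5.60056
V̂(ȳ_st) = Σ W_h² s_h²/n_h, with W_h = N_h/N and N = 6250:
  stratum A: (2500/6250)²·4.5²/624 = 0.00519231
  stratum B: (700/6250)²·1.7²/89 = 0.000407328
  stratum C: (2050/6250)²·1.5²/51 = 0.00474635
  stratum D: (1000/6250)²·1.5²/69 = 0.000834783
V̂(ȳ_st) = 0.0111808
SE(ȳ_st) = √0.0111808 = 0.105739

ȳ_st ≈ 5.601, SE ≈ 0.106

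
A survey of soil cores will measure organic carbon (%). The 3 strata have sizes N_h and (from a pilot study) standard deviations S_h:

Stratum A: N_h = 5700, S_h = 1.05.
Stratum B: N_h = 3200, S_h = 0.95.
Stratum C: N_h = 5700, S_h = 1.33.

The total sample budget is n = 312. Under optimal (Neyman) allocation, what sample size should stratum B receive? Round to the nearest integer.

Neyman allocation: n_h = n · N_h S_h / Σ N_i S_i, with n = 312.
  stratum A: N_h·S_h = 5700·1.05 = 5985.00
  stratum B: N_h·S_h = 3200·0.95 = 3040.00
  stratum C: N_h·S_h = 5700·1.33 = 7581.00
Σ N_h S_h = 16606.00
n for stratum B = 312·3040.00/16606.00 = 57.117 → 57

57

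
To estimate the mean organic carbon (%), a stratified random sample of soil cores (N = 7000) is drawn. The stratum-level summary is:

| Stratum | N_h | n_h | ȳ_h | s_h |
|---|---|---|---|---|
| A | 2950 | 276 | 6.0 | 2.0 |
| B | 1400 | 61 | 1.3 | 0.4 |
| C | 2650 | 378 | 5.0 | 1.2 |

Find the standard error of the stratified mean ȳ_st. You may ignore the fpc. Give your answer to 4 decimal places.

SE(ȳ_st) ≈ 0.0568

V̂(ȳ_st) = Σ W_h² s_h²/n_h, with W_h = N_h/N and N = 7000:
  stratum A: (2950/7000)²·2.0²/276 = 0.00257394
  stratum B: (1400/7000)²·0.4²/61 = 0.000104918
  stratum C: (2650/7000)²·1.2²/378 = 0.000545967
V̂(ȳ_st) = 0.00322483
SE(ȳ_st) = √0.00322483 = 0.0567876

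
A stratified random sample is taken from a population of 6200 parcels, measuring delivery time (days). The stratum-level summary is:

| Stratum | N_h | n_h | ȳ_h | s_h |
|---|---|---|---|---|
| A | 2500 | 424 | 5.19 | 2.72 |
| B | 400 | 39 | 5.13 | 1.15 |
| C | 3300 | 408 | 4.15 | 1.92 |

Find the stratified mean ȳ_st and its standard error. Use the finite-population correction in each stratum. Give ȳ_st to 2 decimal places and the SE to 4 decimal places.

ȳ_st = Σ W_h ȳ_h = (2500·5.19 + 400·5.13 + 3300·4.15)/6200 = 4.63258
V̂(ȳ_st) = Σ W_h² (1 − n_h/N_h) s_h²/n_h, with W_h = N_h/N and N = 6200:
  stratum A: (2500/6200)²·(1 − 424/2500)·2.72²/424 = 0.00235589
  stratum B: (400/6200)²·(1 − 39/400)·1.15²/39 = 0.000127384
  stratum C: (3300/6200)²·(1 − 408/3300)·1.92²/408 = 0.00224322
V̂(ȳ_st) = 0.0047265
SE(ȳ_st) = √0.0047265 = 0.0687495

ȳ_st ≈ 4.63, SE ≈ 0.0687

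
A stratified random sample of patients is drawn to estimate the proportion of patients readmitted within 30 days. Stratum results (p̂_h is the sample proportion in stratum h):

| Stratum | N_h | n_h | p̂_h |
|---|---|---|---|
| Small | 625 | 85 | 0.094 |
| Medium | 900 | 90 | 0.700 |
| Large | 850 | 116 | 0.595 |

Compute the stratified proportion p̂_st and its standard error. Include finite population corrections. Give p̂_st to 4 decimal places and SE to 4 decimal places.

p̂_st ≈ 0.5029, SE ≈ 0.0244

N = 2375; stratum weights W_h = N_h/N.
p̂_st = Σ W_h p̂_h = (625·0.094 + 900·0.700 + 850·0.595)/2375 = 0.50295
V̂(p̂_st) = Σ W_h² (1 − n_h/N_h) p̂_h(1−p̂_h)/(n_h−1):
  stratum Small: (625/2375)²·(1 − 85/625)·0.094·0.906/84 = 6.06629e-05
  stratum Medium: (900/2375)²·(1 − 90/900)·0.700·0.300/89 = 0.000304951
  stratum Large: (850/2375)²·(1 − 116/850)·0.595·0.405/115 = 0.000231773
V̂(p̂_st) = 0.000597386; SE = √V̂ = 0.0244415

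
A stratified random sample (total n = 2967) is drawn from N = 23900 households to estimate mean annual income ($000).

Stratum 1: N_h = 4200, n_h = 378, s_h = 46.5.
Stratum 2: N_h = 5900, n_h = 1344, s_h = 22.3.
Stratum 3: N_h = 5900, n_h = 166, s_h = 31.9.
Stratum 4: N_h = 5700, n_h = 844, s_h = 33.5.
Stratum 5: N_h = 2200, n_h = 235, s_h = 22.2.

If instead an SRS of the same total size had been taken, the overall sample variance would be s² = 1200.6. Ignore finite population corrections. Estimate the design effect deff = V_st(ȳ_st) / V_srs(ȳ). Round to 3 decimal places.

deff ≈ 1.646

V̂(ȳ_st) = Σ W_h² s_h²/n_h, with W_h = N_h/N and N = 23900:
  stratum 1: (4200/23900)²·46.5²/378 = 0.176651
  stratum 2: (5900/23900)²·22.3²/1344 = 0.0225486
  stratum 3: (5900/23900)²·31.9²/166 = 0.373578
  stratum 4: (5700/23900)²·33.5²/844 = 0.0756312
  stratum 5: (2200/23900)²·22.2²/235 = 0.01777
V_st = 0.666179
V_srs = s²/n = 1200.6/2967 = 0.404651
deff = V_st / V_srs = 0.666179/0.404651 = 1.6463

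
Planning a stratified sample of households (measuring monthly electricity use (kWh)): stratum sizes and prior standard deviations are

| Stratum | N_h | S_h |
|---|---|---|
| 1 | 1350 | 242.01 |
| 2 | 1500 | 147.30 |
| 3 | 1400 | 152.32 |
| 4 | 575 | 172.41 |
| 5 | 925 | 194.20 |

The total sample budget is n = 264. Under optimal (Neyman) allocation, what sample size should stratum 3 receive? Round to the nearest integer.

Neyman allocation: n_h = n · N_h S_h / Σ N_i S_i, with n = 264.
  stratum 1: N_h·S_h = 1350·242.01 = 326713.50
  stratum 2: N_h·S_h = 1500·147.30 = 220950.00
  stratum 3: N_h·S_h = 1400·152.32 = 213248.00
  stratum 4: N_h·S_h = 575·172.41 = 99135.75
  stratum 5: N_h·S_h = 925·194.20 = 179635.00
Σ N_h S_h = 1039682.25
n for stratum 3 = 264·213248.00/1039682.25 = 54.149 → 54

54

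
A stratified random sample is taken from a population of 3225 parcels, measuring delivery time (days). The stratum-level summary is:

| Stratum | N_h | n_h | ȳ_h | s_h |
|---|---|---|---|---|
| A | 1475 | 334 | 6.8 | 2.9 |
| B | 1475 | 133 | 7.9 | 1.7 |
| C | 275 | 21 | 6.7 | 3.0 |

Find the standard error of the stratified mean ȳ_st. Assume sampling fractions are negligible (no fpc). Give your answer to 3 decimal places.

V̂(ȳ_st) = Σ W_h² s_h²/n_h, with W_h = N_h/N and N = 3225:
  stratum A: (1475/3225)²·2.9²/334 = 0.00526713
  stratum B: (1475/3225)²·1.7²/133 = 0.00454539
  stratum C: (275/3225)²·3.0²/21 = 0.00311623
V̂(ȳ_st) = 0.0129287
SE(ȳ_st) = √0.0129287 = 0.113705

SE(ȳ_st) ≈ 0.114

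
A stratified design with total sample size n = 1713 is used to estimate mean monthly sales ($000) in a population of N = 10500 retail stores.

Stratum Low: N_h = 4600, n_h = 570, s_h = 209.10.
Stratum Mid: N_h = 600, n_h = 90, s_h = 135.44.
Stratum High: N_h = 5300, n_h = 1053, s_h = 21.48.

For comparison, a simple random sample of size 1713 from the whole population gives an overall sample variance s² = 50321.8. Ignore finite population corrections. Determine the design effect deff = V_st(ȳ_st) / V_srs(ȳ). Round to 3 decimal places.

deff ≈ 0.528

V̂(ȳ_st) = Σ W_h² s_h²/n_h, with W_h = N_h/N and N = 10500:
  stratum Low: (4600/10500)²·209.10²/570 = 14.7221
  stratum Mid: (600/10500)²·135.44²/90 = 0.665542
  stratum High: (5300/10500)²·21.48²/1053 = 0.111638
V_st = 15.4993
V_srs = s²/n = 50321.8/1713 = 29.3764
deff = V_st / V_srs = 15.4993/29.3764 = 0.5276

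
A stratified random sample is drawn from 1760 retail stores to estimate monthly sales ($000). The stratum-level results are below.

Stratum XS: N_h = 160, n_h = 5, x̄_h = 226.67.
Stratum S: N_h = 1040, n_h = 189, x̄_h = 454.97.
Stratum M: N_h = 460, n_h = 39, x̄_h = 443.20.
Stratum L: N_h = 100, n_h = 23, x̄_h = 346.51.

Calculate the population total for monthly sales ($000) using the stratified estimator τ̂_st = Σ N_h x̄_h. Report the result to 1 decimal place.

τ̂_st ≈ 747959.0

τ̂_st = Σ N_h x̄_h = 160·226.67 + 1040·454.97 + 460·443.20 + 100·346.51 = 747959.0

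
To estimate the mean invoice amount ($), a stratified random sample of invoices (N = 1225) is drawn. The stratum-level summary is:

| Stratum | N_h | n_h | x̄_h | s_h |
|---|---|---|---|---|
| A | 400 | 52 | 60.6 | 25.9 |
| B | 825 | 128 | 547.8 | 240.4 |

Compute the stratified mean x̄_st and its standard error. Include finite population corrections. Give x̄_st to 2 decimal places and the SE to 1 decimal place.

x̄_st ≈ 388.71, SE ≈ 13.2

x̄_st = Σ W_h x̄_h = (400·60.6 + 825·547.8)/1225 = 388.71429
V̂(x̄_st) = Σ W_h² (1 − n_h/N_h) s_h²/n_h, with W_h = N_h/N and N = 1225:
  stratum A: (400/1225)²·(1 − 52/400)·25.9²/52 = 1.19664
  stratum B: (825/1225)²·(1 − 128/825)·240.4²/128 = 173.011
V̂(x̄_st) = 174.208
SE(x̄_st) = √174.208 = 13.1988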